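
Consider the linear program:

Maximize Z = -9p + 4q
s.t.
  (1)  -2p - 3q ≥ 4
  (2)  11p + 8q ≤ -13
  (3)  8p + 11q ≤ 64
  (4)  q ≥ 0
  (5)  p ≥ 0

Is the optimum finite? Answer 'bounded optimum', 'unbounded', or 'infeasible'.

infeasible

The boundaries -2p - 3q = 4 and q = 0 meet at (-2, 0), but that point violates p ≥ 0. Every candidate vertex is excluded by some other constraint, so the feasible region is empty.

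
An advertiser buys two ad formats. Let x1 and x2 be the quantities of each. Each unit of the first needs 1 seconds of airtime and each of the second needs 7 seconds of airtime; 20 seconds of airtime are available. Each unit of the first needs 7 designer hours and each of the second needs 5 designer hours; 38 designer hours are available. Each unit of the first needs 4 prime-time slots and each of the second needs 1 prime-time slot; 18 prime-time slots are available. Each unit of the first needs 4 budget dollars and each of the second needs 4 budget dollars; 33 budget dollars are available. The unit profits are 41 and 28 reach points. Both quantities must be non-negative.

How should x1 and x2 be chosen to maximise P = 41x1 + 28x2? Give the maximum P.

x1 = 4, x2 = 2, maximum P = 220

Feasible corners and P = 41x1 + 28x2:
  (0, 0) → P = 0
  (0, 20/7) → P = 80
  (9/2, 0) → P = 369/2
  (83/22, 51/22) → P = 4831/22
  (4, 2) → P = 220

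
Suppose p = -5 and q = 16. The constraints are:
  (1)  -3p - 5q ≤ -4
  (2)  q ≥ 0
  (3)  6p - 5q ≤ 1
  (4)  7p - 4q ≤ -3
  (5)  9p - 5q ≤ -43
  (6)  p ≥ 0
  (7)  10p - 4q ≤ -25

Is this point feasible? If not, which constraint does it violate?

not feasible — violates (6)

Constraint (6): p = -5, which is not ≥ 0. All other constraints are satisfied.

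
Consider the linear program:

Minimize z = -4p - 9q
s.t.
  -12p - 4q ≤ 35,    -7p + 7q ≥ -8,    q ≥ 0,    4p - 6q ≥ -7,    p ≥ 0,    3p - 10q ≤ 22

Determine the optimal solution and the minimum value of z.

Extreme points and z = -4p - 9q:
  (8/7, 0) → z = -32/7
  (97/14, 81/14) → z = -1117/14
  (0, 0) → z = 0
  (0, 7/6) → z = -21/2

The binding constraints are -7p + 7q = -8 and 4p - 6q = -7.
Solving simultaneously gives p = 97/14, q = 81/14.

p = 97/14, q = 81/14, minimum z = -1117/14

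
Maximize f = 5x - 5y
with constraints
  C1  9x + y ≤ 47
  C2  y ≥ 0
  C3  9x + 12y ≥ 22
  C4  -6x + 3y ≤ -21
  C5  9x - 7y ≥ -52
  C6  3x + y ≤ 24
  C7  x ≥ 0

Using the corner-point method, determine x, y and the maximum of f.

Corner points and f = 5x - 5y:
  (47/9, 0) → f = 235/9
  (54/11, 31/11) → f = 115/11
  (7/2, 0) → f = 35/2

x = 47/9, y = 0, maximum f = 235/9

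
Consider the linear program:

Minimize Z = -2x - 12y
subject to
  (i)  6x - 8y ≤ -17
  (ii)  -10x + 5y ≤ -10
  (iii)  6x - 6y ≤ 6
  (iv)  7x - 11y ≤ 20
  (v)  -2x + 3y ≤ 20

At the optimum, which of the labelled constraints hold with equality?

(iii) and (v)

Corner points and Z = -2x - 12y:
  (33/10, 23/5) → Z = -309/5
  (25/2, 23/2) → Z = -163
  (13/2, 11) → Z = -145
  (23, 22) → Z = -310

The minimum is at (23, 22). Substituting into each constraint, equality holds for (iii) and (v); the remaining constraints have slack.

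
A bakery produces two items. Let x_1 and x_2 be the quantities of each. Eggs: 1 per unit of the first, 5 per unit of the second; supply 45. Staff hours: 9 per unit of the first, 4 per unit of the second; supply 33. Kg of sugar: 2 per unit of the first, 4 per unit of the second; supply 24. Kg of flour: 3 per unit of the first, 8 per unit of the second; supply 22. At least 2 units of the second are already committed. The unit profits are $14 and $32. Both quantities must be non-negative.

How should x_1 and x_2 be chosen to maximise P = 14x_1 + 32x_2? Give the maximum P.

x_1 = 2, x_2 = 2, maximum P = 92

The optimum lies where 3x_1 + 8x_2 = 22 and x_2 = 2.
Solving simultaneously gives x_1 = 2, x_2 = 2.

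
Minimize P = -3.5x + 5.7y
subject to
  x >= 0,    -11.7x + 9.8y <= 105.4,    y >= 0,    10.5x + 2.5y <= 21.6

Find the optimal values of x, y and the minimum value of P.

x = 72/35, y = 0, minimum P = -36/5

The optimum lies where y = 0 and 10.5x + 2.5y = 21.6.
Solving simultaneously gives x = 72/35, y = 0.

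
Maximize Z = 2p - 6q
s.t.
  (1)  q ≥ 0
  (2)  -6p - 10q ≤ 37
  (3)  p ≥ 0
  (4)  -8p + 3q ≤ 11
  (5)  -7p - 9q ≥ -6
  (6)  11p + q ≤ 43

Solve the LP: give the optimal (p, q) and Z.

p = 6/7, q = 0, maximum Z = 12/7

Feasible corners and Z = 2p - 6q:
  (0, 0) → Z = 0
  (6/7, 0) → Z = 12/7
  (0, 2/3) → Z = -4

The optimum lies where q = 0 and -7p - 9q = -6.
Solving simultaneously gives p = 6/7, q = 0.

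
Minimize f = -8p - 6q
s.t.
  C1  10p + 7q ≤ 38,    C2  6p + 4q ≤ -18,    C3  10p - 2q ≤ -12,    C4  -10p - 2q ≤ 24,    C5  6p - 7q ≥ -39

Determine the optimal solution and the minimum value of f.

p = -15/7, q = -9/7, minimum f = 174/7

Extreme points and f = -8p - 6q:
  (-21/13, -27/13) → f = 330/13
  (-15/7, -9/7) → f = 174/7
  (-9/5, -3) → f = 162/5

The binding constraints are 6p + 4q = -18 and -10p - 2q = 24.
Solving simultaneously gives p = -15/7, q = -9/7.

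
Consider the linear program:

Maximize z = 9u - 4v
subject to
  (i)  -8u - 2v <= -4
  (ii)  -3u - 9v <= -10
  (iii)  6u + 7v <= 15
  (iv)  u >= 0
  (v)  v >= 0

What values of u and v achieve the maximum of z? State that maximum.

u = 65/33, v = 5/11, maximum z = 175/11

At the optimal vertex, -3u - 9v = -10 and 6u + 7v = 15.
Solving simultaneously gives u = 65/33, v = 5/11.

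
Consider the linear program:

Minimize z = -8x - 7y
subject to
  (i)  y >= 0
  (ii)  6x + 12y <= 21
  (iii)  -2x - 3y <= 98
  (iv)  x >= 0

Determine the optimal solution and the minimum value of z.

x = 7/2, y = 0, minimum z = -28

Feasible corners and z = -8x - 7y:
  (7/2, 0) → z = -28
  (0, 0) → z = 0
  (0, 7/4) → z = -49/4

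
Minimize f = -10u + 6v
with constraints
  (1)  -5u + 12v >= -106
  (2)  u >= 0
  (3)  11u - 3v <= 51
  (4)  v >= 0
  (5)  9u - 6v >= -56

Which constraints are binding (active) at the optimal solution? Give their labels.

Corner points and f = -10u + 6v:
  (0, 0) → f = 0
  (0, 28/3) → f = 56
  (51/11, 0) → f = -510/11
  (158/13, 1075/39) → f = 570/13

The minimum is at (51/11, 0). Substituting into each constraint, equality holds for (3) and (4); the remaining constraints have slack.

(3) and (4)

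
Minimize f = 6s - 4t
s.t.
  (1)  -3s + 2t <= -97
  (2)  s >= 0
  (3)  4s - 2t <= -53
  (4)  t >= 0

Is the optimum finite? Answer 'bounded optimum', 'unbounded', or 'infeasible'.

infeasible

The boundaries -3s + 2t = -97 and t = 0 meet at (97/3, 0), but that point violates 4s - 2t ≤ -53. Every candidate vertex is excluded by some other constraint, so the feasible region is empty.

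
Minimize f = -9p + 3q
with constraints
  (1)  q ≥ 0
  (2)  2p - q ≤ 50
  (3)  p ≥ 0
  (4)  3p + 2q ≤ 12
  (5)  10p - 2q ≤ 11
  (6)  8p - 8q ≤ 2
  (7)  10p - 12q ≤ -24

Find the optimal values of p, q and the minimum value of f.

p = 12/7, q = 24/7, minimum f = -36/7

Extreme points and f = -9p + 3q:
  (0, 6) → f = 18
  (0, 2) → f = 6
  (12/7, 24/7) → f = -36/7

The optimum lies where 3p + 2q = 12 and 10p - 12q = -24.
Solving simultaneously gives p = 12/7, q = 24/7.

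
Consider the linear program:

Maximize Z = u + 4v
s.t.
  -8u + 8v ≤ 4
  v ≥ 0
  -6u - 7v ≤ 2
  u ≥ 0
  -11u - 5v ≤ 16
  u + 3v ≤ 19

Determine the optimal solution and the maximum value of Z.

u = 35/8, v = 39/8, maximum Z = 191/8

Extreme points and Z = u + 4v:
  (0, 1/2) → Z = 2
  (35/8, 39/8) → Z = 191/8
  (0, 0) → Z = 0
  (19, 0) → Z = 19

The optimum lies where -8u + 8v = 4 and u + 3v = 19.
Solving simultaneously gives u = 35/8, v = 39/8.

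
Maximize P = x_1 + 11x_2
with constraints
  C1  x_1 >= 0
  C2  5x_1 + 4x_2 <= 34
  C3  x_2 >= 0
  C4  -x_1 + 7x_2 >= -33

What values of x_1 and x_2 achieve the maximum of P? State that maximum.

x_1 = 0, x_2 = 17/2, maximum P = 187/2

Extreme points and P = x_1 + 11x_2:
  (0, 17/2) → P = 187/2
  (0, 0) → P = 0
  (34/5, 0) → P = 34/5

The optimum lies where x_1 = 0 and 5x_1 + 4x_2 = 34.
Solving simultaneously gives x_1 = 0, x_2 = 17/2.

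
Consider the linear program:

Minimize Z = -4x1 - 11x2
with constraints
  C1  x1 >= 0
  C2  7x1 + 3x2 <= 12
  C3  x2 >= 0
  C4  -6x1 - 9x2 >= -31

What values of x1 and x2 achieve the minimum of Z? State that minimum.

x1 = 0, x2 = 31/9, minimum Z = -341/9

The binding constraints are x1 = 0 and -6x1 - 9x2 = -31.
Solving simultaneously gives x1 = 0, x2 = 31/9.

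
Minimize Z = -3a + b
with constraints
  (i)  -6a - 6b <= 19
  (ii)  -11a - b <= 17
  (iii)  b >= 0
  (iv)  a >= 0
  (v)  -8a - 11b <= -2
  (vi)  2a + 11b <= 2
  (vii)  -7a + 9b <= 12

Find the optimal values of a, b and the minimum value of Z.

a = 1, b = 0, minimum Z = -3

The binding constraints are b = 0 and 2a + 11b = 2.
Solving simultaneously gives a = 1, b = 0.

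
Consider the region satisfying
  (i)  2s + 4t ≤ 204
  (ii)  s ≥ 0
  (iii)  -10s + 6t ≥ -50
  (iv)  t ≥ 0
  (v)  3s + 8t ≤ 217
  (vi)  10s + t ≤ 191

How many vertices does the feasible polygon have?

5

Intersecting each pair of boundary lines and keeping only the points that satisfy every inequality leaves:
  (0, 0)
  (0, 217/8)
  (5, 0)
  (598/35, 141/7)
  (1311/77, 1597/77)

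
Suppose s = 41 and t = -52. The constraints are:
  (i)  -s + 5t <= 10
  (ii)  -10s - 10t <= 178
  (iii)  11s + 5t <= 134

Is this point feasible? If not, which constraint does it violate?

not feasible — violates (iii)

Constraint (iii): 11s + 5t = 191, which is not ≤ 134. All other constraints are satisfied.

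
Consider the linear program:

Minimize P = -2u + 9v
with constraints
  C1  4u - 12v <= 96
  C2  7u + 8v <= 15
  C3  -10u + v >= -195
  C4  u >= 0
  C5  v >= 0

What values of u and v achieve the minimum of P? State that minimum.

Extreme points and P = -2u + 9v:
  (0, 15/8) → P = 135/8
  (15/7, 0) → P = -30/7
  (0, 0) → P = 0

The optimum lies where 7u + 8v = 15 and v = 0.
Solving simultaneously gives u = 15/7, v = 0.

u = 15/7, v = 0, minimum P = -30/7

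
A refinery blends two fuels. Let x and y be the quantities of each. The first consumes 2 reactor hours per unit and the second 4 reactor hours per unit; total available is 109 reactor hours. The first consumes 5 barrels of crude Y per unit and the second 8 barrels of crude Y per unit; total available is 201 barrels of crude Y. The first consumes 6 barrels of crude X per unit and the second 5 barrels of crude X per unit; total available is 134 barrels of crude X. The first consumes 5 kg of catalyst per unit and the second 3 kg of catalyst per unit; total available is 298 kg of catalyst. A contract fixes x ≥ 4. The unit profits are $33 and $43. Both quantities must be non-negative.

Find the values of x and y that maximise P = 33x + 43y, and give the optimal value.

Vertices and P = 33x + 43y:
  (67/3, 0) → P = 737
  (4, 0) → P = 132
  (4, 22) → P = 1078

At the optimal vertex, 6x + 5y = 134 and x = 4.
Solving simultaneously gives x = 4, y = 22.

x = 4, y = 22, maximum P = 1078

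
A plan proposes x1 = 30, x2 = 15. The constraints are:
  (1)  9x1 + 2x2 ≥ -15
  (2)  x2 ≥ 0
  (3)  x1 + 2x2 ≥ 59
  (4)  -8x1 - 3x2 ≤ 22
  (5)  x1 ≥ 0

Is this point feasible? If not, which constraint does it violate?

feasible

(1): 300 ≥ -15 ✓
(2): 15 ≥ 0 ✓
(3): 60 ≥ 59 ✓
(4): -285 ≤ 22 ✓
(5): 30 ≥ 0 ✓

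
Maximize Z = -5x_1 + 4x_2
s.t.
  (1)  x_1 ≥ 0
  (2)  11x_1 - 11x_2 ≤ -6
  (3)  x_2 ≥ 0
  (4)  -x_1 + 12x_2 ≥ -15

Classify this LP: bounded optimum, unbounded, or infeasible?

From the feasible point (0, 6/11), moving in the direction (0, 1) keeps every constraint satisfied while Z increases without bound.

unbounded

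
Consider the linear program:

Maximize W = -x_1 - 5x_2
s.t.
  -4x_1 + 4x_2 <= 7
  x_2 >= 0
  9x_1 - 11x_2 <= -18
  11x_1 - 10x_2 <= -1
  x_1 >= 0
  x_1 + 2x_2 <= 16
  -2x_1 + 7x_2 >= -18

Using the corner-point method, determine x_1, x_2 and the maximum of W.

x_1 = 0, x_2 = 18/11, maximum W = -90/11

Feasible corners and W = -x_1 - 5x_2:
  (0, 7/4) → W = -35/4
  (25/6, 71/12) → W = -135/4
  (0, 18/11) → W = -90/11
  (140/29, 162/29) → W = -950/29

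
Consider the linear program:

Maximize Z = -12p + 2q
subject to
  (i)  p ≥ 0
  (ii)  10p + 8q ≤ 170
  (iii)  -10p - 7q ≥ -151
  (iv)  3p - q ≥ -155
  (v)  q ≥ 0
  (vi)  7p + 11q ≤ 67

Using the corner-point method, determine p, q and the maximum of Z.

Vertices and Z = -12p + 2q:
  (0, 0) → Z = 0
  (0, 67/11) → Z = 134/11
  (67/7, 0) → Z = -804/7

The optimum lies where p = 0 and 7p + 11q = 67.
Solving simultaneously gives p = 0, q = 67/11.

p = 0, q = 67/11, maximum Z = 134/11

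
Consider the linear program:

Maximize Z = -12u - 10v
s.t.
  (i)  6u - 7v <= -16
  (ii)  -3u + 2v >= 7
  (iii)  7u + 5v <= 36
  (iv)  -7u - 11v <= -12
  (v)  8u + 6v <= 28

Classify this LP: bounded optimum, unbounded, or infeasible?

From the feasible point (-53/47, 85/47), moving in the direction (-11, 7) keeps every constraint satisfied while Z increases without bound.

unbounded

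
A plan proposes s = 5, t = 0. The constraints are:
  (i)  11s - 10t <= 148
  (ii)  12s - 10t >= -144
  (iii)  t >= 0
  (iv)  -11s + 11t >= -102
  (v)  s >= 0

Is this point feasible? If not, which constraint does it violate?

(i): 55 ≤ 148 ✓
(ii): 60 ≥ -144 ✓
(iii): 0 ≥ 0 ✓
(iv): -55 ≥ -102 ✓
(v): 5 ≥ 0 ✓

feasible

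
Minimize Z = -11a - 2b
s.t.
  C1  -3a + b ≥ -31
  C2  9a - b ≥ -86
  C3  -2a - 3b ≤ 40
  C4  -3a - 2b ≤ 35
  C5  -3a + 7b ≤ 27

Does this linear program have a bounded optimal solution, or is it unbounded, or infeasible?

Corner points and Z = -11a - 2b:
  (53/11, -182/11) → Z = -219/11
  (122/9, 29/3) → Z = -1516/9
  (-69/7, -19/7) → Z = 797/7
  (-115/12, -1/4) → Z = 1271/12
  (-5, -10) → Z = 75
The feasible region has finitely many vertices and no improving ray; the minimum is -1516/9 at (122/9, 29/3).

bounded optimum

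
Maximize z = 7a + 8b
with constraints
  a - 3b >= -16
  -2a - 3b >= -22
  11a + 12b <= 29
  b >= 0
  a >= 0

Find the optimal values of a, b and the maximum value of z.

a = 0, b = 29/12, maximum z = 58/3

Vertices and z = 7a + 8b:
  (29/11, 0) → z = 203/11
  (0, 29/12) → z = 58/3
  (0, 0) → z = 0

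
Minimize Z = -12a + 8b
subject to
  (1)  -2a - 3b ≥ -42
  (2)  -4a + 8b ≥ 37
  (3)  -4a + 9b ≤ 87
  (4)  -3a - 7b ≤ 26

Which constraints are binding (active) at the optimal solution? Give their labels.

(1) and (2)

Corner points and Z = -12a + 8b:
  (225/28, 121/14) → Z = -191/7
  (39/10, 57/5) → Z = 222/5
  (-467/52, 7/52) → Z = 1415/13
  (-843/55, 157/55) → Z = 11372/55

The minimum is at (225/28, 121/14). Substituting into each constraint, equality holds for (1) and (2); the remaining constraints have slack.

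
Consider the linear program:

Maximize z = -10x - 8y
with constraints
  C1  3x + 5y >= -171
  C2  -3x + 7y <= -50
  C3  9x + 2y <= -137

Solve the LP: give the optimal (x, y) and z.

x = -947/36, y = -221/12, maximum z = 7387/18

Extreme points and z = -10x - 8y:
  (-947/36, -221/12) → z = 7387/18
  (-343/39, -376/13) → z = 958/3
  (-859/69, -287/23) → z = 15478/69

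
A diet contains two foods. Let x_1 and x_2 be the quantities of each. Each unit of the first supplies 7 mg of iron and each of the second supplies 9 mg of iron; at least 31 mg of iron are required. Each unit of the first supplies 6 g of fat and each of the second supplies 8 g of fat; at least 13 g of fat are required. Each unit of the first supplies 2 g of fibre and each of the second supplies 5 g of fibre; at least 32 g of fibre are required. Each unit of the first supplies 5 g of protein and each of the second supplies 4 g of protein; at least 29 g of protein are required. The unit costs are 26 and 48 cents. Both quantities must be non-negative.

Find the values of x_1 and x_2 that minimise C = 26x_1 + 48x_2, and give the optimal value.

x_1 = 1, x_2 = 6, minimum C = 314

Extreme points and C = 26x_1 + 48x_2:
  (0, 29/4) → C = 348
  (16, 0) → C = 416
  (1, 6) → C = 314
The feasible region is unbounded (it extends along (0, 1), (1, 0)), but C strictly increases along every unbounded feasible direction, so there is no improving ray and the minimum is attained at a vertex.

The binding constraints are 2x_1 + 5x_2 = 32 and 5x_1 + 4x_2 = 29.
Solving simultaneously gives x_1 = 1, x_2 = 6.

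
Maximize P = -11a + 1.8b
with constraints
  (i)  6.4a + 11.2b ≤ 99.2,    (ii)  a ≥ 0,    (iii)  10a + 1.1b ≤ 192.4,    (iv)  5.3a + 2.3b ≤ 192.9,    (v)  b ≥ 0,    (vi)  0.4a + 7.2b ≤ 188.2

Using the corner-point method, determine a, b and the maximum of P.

a = 0, b = 62/7, maximum P = 558/35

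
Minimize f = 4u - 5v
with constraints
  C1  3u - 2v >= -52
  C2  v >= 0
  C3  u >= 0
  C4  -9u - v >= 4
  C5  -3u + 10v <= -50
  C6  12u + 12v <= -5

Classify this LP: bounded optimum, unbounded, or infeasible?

The boundaries u = 0 and -3u + 10v = -50 meet at (0, -5), but that point violates v ≥ 0. Every candidate vertex is excluded by some other constraint, so the feasible region is empty.

infeasible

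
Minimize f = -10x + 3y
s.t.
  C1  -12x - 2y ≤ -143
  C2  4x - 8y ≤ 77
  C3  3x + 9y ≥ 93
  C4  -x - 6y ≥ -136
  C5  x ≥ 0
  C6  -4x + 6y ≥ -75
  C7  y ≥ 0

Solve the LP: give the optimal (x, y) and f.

x = 211/5, y = 469/30, minimum f = -3751/10

Feasible corners and f = -10x + 3y:
  (367/34, 229/34) → f = -2983/34
  (293/35, 1489/70) → f = -199/10
  (137/6, 49/18) → f = -1321/6
  (211/5, 469/30) → f = -3751/10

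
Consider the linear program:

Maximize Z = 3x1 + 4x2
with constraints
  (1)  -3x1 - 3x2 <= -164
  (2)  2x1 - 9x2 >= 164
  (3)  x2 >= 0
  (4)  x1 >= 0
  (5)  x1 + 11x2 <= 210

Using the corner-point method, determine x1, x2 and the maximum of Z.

The optimum lies where x2 = 0 and x1 + 11x2 = 210.
Solving simultaneously gives x1 = 210, x2 = 0.

x1 = 210, x2 = 0, maximum Z = 630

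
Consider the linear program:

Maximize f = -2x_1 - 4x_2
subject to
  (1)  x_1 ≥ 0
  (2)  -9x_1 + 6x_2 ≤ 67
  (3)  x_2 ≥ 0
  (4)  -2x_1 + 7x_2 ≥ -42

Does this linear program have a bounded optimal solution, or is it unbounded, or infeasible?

bounded optimum

Extreme points and f = -2x_1 - 4x_2:
  (0, 67/6) → f = -134/3
  (0, 0) → f = 0
  (21, 0) → f = -42
The feasible region has finitely many vertices and no improving ray; the maximum is 0 at (0, 0).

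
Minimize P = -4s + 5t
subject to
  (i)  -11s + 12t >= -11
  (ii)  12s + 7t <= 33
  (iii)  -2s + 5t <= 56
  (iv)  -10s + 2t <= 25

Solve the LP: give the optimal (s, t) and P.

Extreme points and P = -4s + 5t:
  (473/221, 231/221) → P = -737/221
  (-23/7, -55/14) → P = -13/2
  (-109/94, 315/47) → P = 1793/47

At the optimal vertex, -11s + 12t = -11 and -10s + 2t = 25.
Solving simultaneously gives s = -23/7, t = -55/14.

s = -23/7, t = -55/14, minimum P = -13/2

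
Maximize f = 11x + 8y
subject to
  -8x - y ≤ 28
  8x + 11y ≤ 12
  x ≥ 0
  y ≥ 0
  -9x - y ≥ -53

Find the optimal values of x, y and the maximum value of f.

x = 3/2, y = 0, maximum f = 33/2

Extreme points and f = 11x + 8y:
  (0, 12/11) → f = 96/11
  (3/2, 0) → f = 33/2
  (0, 0) → f = 0

The binding constraints are 8x + 11y = 12 and y = 0.
Solving simultaneously gives x = 3/2, y = 0.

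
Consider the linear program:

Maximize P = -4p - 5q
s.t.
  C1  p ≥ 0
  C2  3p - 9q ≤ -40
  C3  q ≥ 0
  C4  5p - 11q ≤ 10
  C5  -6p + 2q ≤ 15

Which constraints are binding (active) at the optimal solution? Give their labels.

C1 and C2

Feasible corners and P = -4p - 5q:
  (0, 40/9) → P = -200/9
  (0, 15/2) → P = -75/2
  (265/6, 115/6) → P = -545/2
The feasible region is unbounded (it extends along (1, 3), (11, 5)), but P strictly decreases along every unbounded feasible direction, so there is no improving ray and the maximum is attained at a vertex.

The maximum is at (0, 40/9). Substituting into each constraint, equality holds for C1 and C2; the remaining constraints have slack.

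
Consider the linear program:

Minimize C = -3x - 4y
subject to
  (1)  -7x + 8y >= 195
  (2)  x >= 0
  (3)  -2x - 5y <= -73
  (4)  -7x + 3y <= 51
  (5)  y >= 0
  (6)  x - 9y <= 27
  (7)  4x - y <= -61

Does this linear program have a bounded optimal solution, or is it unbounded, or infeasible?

infeasible

The boundaries -7x + 8y = 195 and -7x + 3y = 51 meet at (177/35, 144/5), but that point violates 4x - y ≤ -61. Every candidate vertex is excluded by some other constraint, so the feasible region is empty.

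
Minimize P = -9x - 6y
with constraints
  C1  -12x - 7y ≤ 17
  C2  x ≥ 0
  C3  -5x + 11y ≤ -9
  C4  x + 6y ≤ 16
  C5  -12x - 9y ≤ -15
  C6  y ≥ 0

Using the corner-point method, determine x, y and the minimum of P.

Vertices and P = -9x - 6y:
  (230/41, 71/41) → P = -2496/41
  (9/5, 0) → P = -81/5
  (16, 0) → P = -144

The optimum lies where x + 6y = 16 and y = 0.
Solving simultaneously gives x = 16, y = 0.

x = 16, y = 0, minimum P = -144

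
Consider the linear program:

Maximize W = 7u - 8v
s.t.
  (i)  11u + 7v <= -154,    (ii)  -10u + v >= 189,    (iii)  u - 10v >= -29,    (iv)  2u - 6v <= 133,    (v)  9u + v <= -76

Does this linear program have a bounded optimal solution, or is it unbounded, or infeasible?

bounded optimum

Extreme points and W = 7u - 8v:
  (-1861/99, 101/99) → W = -13835/99
  (-1267/58, -854/29) → W = 4795/58
The feasible region has finitely many vertices and no improving ray; the maximum is 4795/58 at (-1267/58, -854/29).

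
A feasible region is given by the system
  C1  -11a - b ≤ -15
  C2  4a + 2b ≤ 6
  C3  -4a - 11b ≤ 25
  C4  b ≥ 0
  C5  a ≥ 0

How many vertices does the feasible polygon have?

Intersecting each pair of boundary lines and keeping only the points that satisfy every inequality leaves:
  (4/3, 1/3)
  (15/11, 0)
  (3/2, 0)

3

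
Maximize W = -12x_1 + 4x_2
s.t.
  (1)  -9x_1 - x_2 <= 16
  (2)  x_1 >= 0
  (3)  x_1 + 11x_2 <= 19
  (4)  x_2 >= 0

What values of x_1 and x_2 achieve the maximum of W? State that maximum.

Vertices and W = -12x_1 + 4x_2:
  (0, 19/11) → W = 76/11
  (0, 0) → W = 0
  (19, 0) → W = -228

At the optimal vertex, x_1 = 0 and x_1 + 11x_2 = 19.
Solving simultaneously gives x_1 = 0, x_2 = 19/11.

x_1 = 0, x_2 = 19/11, maximum W = 76/11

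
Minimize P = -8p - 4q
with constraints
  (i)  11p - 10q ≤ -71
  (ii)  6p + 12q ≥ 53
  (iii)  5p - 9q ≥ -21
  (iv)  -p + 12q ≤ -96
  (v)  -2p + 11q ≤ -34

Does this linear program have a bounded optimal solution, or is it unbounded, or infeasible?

infeasible

The boundaries 11p - 10q = -71 and -p + 12q = -96 meet at (-906/61, -1127/122), but that point violates 6p + 12q ≥ 53. Every candidate vertex is excluded by some other constraint, so the feasible region is empty.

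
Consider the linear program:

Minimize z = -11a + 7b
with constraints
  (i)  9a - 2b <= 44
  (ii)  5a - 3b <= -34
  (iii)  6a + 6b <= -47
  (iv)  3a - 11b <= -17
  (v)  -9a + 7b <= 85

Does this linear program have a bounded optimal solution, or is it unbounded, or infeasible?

bounded optimum

Corner points and z = -11a + 7b:
  (-619/84, -13/28) → z = 1634/21
  (-839/96, 29/32) → z = 4919/48
  (-136/13, -17/13) → z = 1377/13
The feasible region has finitely many vertices and no improving ray; the minimum is 1634/21 at (-619/84, -13/28).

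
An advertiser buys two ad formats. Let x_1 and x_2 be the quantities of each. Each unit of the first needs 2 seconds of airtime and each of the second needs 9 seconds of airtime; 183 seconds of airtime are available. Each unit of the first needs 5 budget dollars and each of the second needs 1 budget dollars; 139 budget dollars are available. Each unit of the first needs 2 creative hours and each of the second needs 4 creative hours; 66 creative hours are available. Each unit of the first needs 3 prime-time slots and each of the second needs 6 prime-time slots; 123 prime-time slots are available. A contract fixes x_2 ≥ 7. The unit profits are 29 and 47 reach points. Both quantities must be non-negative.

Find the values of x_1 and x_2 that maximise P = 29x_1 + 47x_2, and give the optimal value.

At the optimal vertex, 2x_1 + 4x_2 = 66 and x_2 = 7.
Solving simultaneously gives x_1 = 19, x_2 = 7.

x_1 = 19, x_2 = 7, maximum P = 880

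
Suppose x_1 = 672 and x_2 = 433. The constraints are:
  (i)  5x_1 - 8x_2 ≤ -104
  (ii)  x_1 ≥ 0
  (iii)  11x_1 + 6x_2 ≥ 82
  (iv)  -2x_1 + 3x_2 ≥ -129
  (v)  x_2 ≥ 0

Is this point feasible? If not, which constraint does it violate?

feasible

(i): -104 ≤ -104 ✓
(ii): 672 ≥ 0 ✓
(iii): 9990 ≥ 82 ✓
(iv): -45 ≥ -129 ✓
(v): 433 ≥ 0 ✓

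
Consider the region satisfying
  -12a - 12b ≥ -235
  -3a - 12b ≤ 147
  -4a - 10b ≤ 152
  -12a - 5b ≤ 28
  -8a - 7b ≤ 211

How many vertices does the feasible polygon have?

3

Of the 10 pairwise boundary intersections, those satisfying every inequality are:
  (382/9, -823/36)
  (-1511/84, 263/7)
  (133/43, -560/43)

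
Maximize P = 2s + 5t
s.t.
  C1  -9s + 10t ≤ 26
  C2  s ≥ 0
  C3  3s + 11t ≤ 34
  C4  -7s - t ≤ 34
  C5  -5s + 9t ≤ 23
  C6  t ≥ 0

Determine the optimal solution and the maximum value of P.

s = 34/3, t = 0, maximum P = 68/3

Vertices and P = 2s + 5t:
  (0, 23/9) → P = 115/9
  (0, 0) → P = 0
  (53/82, 239/82) → P = 1301/82
  (34/3, 0) → P = 68/3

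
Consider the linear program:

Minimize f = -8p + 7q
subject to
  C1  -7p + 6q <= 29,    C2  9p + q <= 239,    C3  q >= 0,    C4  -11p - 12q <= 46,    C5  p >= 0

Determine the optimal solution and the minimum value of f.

Extreme points and f = -8p + 7q:
  (1405/61, 1934/61) → f = 2298/61
  (0, 29/6) → f = 203/6
  (239/9, 0) → f = -1912/9
  (0, 0) → f = 0

The binding constraints are 9p + q = 239 and q = 0.
Solving simultaneously gives p = 239/9, q = 0.

p = 239/9, q = 0, minimum f = -1912/9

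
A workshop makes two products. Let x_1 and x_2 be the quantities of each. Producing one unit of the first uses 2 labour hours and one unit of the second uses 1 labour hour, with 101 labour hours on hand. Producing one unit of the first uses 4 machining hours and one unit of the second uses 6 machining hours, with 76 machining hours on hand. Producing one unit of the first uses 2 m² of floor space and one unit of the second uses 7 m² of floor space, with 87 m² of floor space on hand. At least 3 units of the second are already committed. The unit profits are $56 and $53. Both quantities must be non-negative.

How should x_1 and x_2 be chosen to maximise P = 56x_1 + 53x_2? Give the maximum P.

x_1 = 29/2, x_2 = 3, maximum P = 971

Vertices and P = 56x_1 + 53x_2:
  (0, 87/7) → P = 4611/7
  (0, 3) → P = 159
  (5/8, 49/4) → P = 2737/4
  (29/2, 3) → P = 971

At the optimal vertex, 4x_1 + 6x_2 = 76 and x_2 = 3.
Solving simultaneously gives x_1 = 29/2, x_2 = 3.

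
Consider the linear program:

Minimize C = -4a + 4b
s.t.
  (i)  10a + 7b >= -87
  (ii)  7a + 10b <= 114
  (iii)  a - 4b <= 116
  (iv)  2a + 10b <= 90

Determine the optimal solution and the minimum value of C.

Vertices and C = -4a + 4b:
  (464/47, -1247/47) → C = -6844/47
  (-750/43, 537/43) → C = 5148/43
  (808/19, -349/19) → C = -4628/19
  (24/5, 201/25) → C = 324/25

a = 808/19, b = -349/19, minimum C = -4628/19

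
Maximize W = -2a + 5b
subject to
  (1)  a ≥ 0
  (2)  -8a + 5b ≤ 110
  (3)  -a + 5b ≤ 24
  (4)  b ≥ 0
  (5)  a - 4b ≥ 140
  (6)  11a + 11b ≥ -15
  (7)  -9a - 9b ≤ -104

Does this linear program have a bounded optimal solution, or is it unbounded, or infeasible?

Feasible corners and W = -2a + 5b:
  (796, 164) → W = -772
  (140, 0) → W = -280
The feasible region has finitely many vertices and no improving ray; the maximum is -280 at (140, 0).

bounded optimum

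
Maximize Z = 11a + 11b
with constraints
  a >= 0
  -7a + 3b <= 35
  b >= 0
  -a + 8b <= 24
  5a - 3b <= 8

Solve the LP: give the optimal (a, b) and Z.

Extreme points and Z = 11a + 11b:
  (0, 0) → Z = 0
  (0, 3) → Z = 33
  (8/5, 0) → Z = 88/5
  (136/37, 128/37) → Z = 2904/37

The binding constraints are -a + 8b = 24 and 5a - 3b = 8.
Solving simultaneously gives a = 136/37, b = 128/37.

a = 136/37, b = 128/37, maximum Z = 2904/37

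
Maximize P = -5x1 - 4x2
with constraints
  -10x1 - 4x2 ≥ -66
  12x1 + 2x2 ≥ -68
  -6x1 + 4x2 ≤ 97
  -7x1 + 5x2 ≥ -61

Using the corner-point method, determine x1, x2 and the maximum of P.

x1 = -109/37, x2 = -604/37, maximum P = 2961/37

Vertices and P = -5x1 - 4x2:
  (-31/16, 683/32) → P = -1211/16
  (287/39, -74/39) → P = -1139/39
  (-233/30, 63/5) → P = -347/30
  (-109/37, -604/37) → P = 2961/37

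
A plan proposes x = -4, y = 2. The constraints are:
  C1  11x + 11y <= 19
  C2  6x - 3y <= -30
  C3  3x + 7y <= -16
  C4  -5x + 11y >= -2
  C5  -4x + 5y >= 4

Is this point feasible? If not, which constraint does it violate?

Constraint C3: 3x + 7y = 2, which is not ≤ -16. All other constraints are satisfied.

not feasible — violates C3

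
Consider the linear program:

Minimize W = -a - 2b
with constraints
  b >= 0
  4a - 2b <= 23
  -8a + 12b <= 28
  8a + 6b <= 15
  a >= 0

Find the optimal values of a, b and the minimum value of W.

a = 1/12, b = 43/18, minimum W = -175/36

Corner points and W = -a - 2b:
  (15/8, 0) → W = -15/8
  (0, 0) → W = 0
  (1/12, 43/18) → W = -175/36
  (0, 7/3) → W = -14/3

At the optimal vertex, -8a + 12b = 28 and 8a + 6b = 15.
Solving simultaneously gives a = 1/12, b = 43/18.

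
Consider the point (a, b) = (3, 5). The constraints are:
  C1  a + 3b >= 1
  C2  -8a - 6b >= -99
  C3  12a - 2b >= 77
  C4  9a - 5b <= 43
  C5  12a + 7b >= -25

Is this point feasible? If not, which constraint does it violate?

Constraint C3: 12a - 2b = 26, which is not ≥ 77. All other constraints are satisfied.

not feasible — violates C3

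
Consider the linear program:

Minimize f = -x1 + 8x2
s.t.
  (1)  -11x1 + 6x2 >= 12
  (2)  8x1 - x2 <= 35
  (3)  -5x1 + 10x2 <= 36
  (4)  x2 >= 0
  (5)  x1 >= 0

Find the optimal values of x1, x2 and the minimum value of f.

x1 = 0, x2 = 2, minimum f = 16

Corner points and f = -x1 + 8x2:
  (6/5, 21/5) → f = 162/5
  (0, 2) → f = 16
  (0, 18/5) → f = 144/5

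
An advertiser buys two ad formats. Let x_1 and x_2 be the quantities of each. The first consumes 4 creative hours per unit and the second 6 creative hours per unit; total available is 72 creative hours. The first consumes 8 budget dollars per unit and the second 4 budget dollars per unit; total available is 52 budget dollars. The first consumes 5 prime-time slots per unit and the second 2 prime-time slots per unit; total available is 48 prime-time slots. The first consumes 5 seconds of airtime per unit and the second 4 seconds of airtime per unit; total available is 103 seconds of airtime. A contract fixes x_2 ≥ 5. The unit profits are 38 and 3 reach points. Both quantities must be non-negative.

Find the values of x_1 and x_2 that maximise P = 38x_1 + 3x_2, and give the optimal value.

Corner points and P = 38x_1 + 3x_2:
  (0, 12) → P = 36
  (0, 5) → P = 15
  (3/4, 23/2) → P = 63
  (4, 5) → P = 167

x_1 = 4, x_2 = 5, maximum P = 167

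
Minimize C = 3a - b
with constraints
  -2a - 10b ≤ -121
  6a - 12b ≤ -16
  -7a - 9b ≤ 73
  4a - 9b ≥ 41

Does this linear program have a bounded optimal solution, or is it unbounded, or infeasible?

The boundaries -2a - 10b = -121 and 6a - 12b = -16 meet at (323/21, 379/42), but that point violates 4a - 9b ≥ 41. Every candidate vertex is excluded by some other constraint, so the feasible region is empty.

infeasible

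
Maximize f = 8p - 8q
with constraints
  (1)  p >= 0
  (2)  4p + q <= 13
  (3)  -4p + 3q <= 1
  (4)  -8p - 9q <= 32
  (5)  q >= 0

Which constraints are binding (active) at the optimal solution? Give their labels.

Vertices and f = 8p - 8q:
  (0, 1/3) → f = -8/3
  (0, 0) → f = 0
  (19/8, 7/2) → f = -9
  (13/4, 0) → f = 26

The maximum is at (13/4, 0). Substituting into each constraint, equality holds for (2) and (5); the remaining constraints have slack.

(2) and (5)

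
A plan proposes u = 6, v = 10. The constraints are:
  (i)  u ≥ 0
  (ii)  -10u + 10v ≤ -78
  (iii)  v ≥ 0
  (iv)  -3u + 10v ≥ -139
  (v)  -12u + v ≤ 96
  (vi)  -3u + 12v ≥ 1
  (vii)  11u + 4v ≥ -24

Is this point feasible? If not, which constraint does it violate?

not feasible — violates (ii)

Constraint (ii): -10u + 10v = 40, which is not ≤ -78. All other constraints are satisfied.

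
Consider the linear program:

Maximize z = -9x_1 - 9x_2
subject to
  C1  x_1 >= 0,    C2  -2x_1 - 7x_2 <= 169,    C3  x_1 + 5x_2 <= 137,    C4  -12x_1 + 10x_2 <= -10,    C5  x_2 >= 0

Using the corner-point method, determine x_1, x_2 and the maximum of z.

Extreme points and z = -9x_1 - 9x_2:
  (142/7, 817/35) → z = -13743/35
  (137, 0) → z = -1233
  (5/6, 0) → z = -15/2

The binding constraints are -12x_1 + 10x_2 = -10 and x_2 = 0.
Solving simultaneously gives x_1 = 5/6, x_2 = 0.

x_1 = 5/6, x_2 = 0, maximum z = -15/2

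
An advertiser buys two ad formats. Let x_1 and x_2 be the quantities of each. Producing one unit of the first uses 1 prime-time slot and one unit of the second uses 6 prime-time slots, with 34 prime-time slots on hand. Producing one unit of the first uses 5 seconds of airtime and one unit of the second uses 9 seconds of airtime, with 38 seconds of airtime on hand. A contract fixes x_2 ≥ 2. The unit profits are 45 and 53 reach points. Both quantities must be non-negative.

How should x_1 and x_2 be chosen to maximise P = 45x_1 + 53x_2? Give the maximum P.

Extreme points and P = 45x_1 + 53x_2:
  (0, 38/9) → P = 2014/9
  (0, 2) → P = 106
  (4, 2) → P = 286

x_1 = 4, x_2 = 2, maximum P = 286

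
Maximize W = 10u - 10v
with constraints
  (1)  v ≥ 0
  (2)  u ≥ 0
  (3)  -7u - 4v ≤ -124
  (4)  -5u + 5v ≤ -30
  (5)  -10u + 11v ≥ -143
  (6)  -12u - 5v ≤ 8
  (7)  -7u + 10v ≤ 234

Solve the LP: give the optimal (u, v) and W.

Feasible corners and W = 10u - 10v:
  (148/11, 82/11) → W = 60
  (1936/117, 239/117) → W = 16970/117
  (98, 92) → W = 60
  (4004/23, 3341/23) → W = 6630/23

The binding constraints are -10u + 11v = -143 and -7u + 10v = 234.
Solving simultaneously gives u = 4004/23, v = 3341/23.

u = 4004/23, v = 3341/23, maximum W = 6630/23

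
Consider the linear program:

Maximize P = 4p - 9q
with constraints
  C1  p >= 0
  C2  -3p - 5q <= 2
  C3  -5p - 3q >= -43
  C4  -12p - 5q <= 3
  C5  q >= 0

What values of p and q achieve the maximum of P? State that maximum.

p = 43/5, q = 0, maximum P = 172/5

Extreme points and P = 4p - 9q:
  (0, 43/3) → P = -129
  (0, 0) → P = 0
  (43/5, 0) → P = 172/5

The binding constraints are -5p - 3q = -43 and q = 0.
Solving simultaneously gives p = 43/5, q = 0.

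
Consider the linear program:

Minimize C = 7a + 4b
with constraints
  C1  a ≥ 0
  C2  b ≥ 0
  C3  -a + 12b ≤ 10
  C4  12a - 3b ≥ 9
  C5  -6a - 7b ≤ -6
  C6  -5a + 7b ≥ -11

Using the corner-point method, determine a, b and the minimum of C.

The optimum lies where 12a - 3b = 9 and -6a - 7b = -6.
Solving simultaneously gives a = 27/34, b = 3/17.

a = 27/34, b = 3/17, minimum C = 213/34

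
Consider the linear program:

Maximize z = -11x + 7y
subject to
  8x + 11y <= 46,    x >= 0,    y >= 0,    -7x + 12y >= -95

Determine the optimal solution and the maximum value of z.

x = 0, y = 46/11, maximum z = 322/11

Vertices and z = -11x + 7y:
  (0, 46/11) → z = 322/11
  (23/4, 0) → z = -253/4
  (0, 0) → z = 0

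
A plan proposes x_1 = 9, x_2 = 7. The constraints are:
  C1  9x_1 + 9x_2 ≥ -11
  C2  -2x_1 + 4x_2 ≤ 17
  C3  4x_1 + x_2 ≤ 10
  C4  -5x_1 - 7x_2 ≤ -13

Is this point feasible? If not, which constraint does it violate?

Constraint C3: 4x_1 + x_2 = 43, which is not ≤ 10. All other constraints are satisfied.

not feasible — violates C3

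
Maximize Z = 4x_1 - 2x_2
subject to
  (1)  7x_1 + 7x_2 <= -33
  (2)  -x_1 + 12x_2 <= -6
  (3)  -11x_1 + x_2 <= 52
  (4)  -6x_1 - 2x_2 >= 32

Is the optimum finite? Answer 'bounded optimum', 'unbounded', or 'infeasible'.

unbounded

From the feasible point (-34/7, -10/7), moving in the direction (-1, -11) keeps every constraint satisfied while Z increases without bound.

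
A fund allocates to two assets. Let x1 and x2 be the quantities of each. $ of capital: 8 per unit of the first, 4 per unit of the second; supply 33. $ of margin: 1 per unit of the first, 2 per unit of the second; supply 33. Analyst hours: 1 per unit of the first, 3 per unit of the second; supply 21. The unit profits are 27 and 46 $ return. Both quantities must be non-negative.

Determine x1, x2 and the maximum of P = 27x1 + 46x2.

Extreme points and P = 27x1 + 46x2:
  (0, 0) → P = 0
  (0, 7) → P = 322
  (33/8, 0) → P = 891/8
  (3/4, 27/4) → P = 1323/4

x1 = 3/4, x2 = 27/4, maximum P = 1323/4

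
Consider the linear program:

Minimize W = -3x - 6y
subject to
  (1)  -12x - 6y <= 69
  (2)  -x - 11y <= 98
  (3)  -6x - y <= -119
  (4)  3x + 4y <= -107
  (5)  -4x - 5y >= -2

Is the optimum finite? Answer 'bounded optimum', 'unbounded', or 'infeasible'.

infeasible

The boundaries -12x - 6y = 69 and -6x - y = -119 meet at (261/8, -307/4), but that point violates -x - 11y ≤ 98. Every candidate vertex is excluded by some other constraint, so the feasible region is empty.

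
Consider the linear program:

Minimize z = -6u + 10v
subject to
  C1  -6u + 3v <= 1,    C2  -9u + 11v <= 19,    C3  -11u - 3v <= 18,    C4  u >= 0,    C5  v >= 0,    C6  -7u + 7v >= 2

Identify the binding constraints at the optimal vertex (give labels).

Feasible corners and z = -6u + 10v:
  (46/39, 35/13) → z = 258/13
  (0, 1/3) → z = 10/3
  (111/14, 115/14) → z = 242/7
  (0, 2/7) → z = 20/7

The minimum is at (0, 2/7). Substituting into each constraint, equality holds for C4 and C6; the remaining constraints have slack.

C4 and C6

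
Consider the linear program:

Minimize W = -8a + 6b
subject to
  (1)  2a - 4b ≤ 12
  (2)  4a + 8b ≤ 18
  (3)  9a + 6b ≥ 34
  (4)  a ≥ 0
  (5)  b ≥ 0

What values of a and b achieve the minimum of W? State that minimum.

The binding constraints are 4a + 8b = 18 and b = 0.
Solving simultaneously gives a = 9/2, b = 0.

a = 9/2, b = 0, minimum W = -36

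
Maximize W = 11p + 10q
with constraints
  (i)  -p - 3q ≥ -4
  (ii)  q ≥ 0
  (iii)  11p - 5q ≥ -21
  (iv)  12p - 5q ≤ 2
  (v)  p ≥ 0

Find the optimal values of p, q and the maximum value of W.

p = 26/41, q = 46/41, maximum W = 746/41

Extreme points and W = 11p + 10q:
  (26/41, 46/41) → W = 746/41
  (0, 4/3) → W = 40/3
  (1/6, 0) → W = 11/6
  (0, 0) → W = 0

At the optimal vertex, -p - 3q = -4 and 12p - 5q = 2.
Solving simultaneously gives p = 26/41, q = 46/41.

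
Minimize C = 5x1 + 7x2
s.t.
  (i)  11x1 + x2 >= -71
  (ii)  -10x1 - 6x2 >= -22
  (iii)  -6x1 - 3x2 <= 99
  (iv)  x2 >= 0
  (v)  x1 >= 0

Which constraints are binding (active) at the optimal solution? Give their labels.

(iv) and (v)

Feasible corners and C = 5x1 + 7x2:
  (11/5, 0) → C = 11
  (0, 11/3) → C = 77/3
  (0, 0) → C = 0

The minimum is at (0, 0). Substituting into each constraint, equality holds for (iv) and (v); the remaining constraints have slack.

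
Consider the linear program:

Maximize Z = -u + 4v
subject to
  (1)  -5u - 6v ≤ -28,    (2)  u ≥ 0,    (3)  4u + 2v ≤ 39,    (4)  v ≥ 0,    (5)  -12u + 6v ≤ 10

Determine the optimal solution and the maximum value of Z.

The optimum lies where 4u + 2v = 39 and -12u + 6v = 10.
Solving simultaneously gives u = 107/24, v = 127/12.

u = 107/24, v = 127/12, maximum Z = 303/8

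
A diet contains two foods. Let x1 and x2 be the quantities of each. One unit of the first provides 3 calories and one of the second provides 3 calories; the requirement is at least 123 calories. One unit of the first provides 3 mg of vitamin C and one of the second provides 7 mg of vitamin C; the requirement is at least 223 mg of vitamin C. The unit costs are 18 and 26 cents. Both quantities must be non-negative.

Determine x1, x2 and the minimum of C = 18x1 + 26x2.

x1 = 16, x2 = 25, minimum C = 938

Feasible corners and C = 18x1 + 26x2:
  (0, 41) → C = 1066
  (223/3, 0) → C = 1338
  (16, 25) → C = 938
The feasible region is unbounded (it extends along (0, 1), (1, 0)), but C strictly increases along every unbounded feasible direction, so there is no improving ray and the minimum is attained at a vertex.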